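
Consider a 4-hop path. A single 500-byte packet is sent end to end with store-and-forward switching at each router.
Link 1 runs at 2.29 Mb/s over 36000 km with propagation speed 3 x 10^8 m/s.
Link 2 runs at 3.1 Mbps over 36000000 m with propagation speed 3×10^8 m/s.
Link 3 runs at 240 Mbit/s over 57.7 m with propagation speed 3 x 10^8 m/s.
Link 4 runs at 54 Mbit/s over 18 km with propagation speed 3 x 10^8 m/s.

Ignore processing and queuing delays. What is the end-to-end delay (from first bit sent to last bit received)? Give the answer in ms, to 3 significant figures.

L = 500 × 8 = 4000 bits.
Transmission delays (L/R per hop): 1.74672, 1.29032, 0.0166667, 0.0740741 ms; sum = 3.12779 ms.
Propagation delays (d/s per hop): 120, 120, 0.000192333, 0.06 ms; sum = 240.06 ms.
End-to-end = 243 ms.

243 ms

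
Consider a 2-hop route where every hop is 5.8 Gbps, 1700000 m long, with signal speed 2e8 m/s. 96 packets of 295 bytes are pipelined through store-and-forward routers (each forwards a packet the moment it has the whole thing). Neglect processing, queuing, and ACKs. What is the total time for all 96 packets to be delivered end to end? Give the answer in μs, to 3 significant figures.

Per-hop transmission t_tx = L/R = 2360/5800000000 = 0.406897 μs.
Per-hop propagation t_prop = 1700000/200000000 = 8500 μs.
Pipeline fill: first packet needs 2·t_tx to clear all hops; remaining 95 packets each add one t_tx.
Total = (2+96-1)·t_tx + 2·t_prop = 97·0.406897 + 2·8500 = 17000 μs.

17000 μs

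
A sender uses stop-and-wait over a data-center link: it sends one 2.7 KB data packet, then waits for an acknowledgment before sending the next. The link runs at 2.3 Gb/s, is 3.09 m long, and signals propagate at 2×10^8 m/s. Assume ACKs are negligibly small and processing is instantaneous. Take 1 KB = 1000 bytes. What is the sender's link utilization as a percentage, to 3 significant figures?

t_tx = L/R = 21600/2300000000 = 9.3913e-06 s.
t_prop = 3.09/200000000 = 1.545e-08 s; RTT = 3.09e-08 s.
Cycle = t_tx + RTT = 9.4222e-06 s.
Utilization = t_tx / cycle = 9.3913e-06/9.4222e-06 = 99.7 %.

99.7 %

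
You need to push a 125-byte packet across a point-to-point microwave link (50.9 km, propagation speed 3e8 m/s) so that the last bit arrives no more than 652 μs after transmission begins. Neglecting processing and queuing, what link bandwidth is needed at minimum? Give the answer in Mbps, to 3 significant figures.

2.07 Mbps

L = 1000 bits.
Propagation delay = 50900 / 300000000 = 169.667 μs.
Transmission budget = 652 − 169.667 = 482.333 μs.
R ≥ L / t_tx = 1000 bits / 0.000482333 s = 2.07 Mbps.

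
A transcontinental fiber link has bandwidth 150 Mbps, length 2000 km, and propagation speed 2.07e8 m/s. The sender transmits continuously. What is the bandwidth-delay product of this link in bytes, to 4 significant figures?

Propagation delay = 2000000 / 2.07e+08 = 0.00966184 s.
BDP = R × t_prop = 150000000 × 0.00966184 = 1449280 bits.
In bytes: 1449280/8 = 181200 bytes.

181200 bytes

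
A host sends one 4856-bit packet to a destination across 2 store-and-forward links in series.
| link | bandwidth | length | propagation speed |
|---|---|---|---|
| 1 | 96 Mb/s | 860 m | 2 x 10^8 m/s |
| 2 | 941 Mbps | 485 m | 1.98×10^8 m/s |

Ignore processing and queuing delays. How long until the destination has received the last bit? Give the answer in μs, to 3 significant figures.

Transmission delays (L/R per hop): 50.5833, 5.16047 μs; sum = 55.7438 μs.
Propagation delays (d/s per hop): 4.3, 2.44949 μs; sum = 6.74949 μs.
End-to-end = 62.5 μs.

62.5 μs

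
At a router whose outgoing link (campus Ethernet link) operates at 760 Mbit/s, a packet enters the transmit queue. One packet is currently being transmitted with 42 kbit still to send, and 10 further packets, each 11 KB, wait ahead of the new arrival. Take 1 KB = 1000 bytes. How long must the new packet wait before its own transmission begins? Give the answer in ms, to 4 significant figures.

1.213 ms

Each queued packet: L/R = 88000/760000000 = 0.115789 ms.
10 queued → 1.15789 ms.
Plus remaining 42000 bits of current packet: 0.0552632 ms.
Queuing delay = 1.213 ms.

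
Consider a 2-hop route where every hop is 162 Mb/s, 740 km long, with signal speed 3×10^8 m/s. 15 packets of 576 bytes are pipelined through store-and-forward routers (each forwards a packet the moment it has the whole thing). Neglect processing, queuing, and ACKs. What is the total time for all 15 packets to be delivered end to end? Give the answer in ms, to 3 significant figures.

Per-hop transmission t_tx = L/R = 4608/162000000 = 0.0284444 ms.
Per-hop propagation t_prop = 740000/300000000 = 2.46667 ms.
Pipeline fill: first packet needs 2·t_tx to clear all hops; remaining 14 packets each add one t_tx.
Total = (2+15-1)·t_tx + 2·t_prop = 16·0.0284444 + 2·2.46667 = 5.39 ms.

5.39 ms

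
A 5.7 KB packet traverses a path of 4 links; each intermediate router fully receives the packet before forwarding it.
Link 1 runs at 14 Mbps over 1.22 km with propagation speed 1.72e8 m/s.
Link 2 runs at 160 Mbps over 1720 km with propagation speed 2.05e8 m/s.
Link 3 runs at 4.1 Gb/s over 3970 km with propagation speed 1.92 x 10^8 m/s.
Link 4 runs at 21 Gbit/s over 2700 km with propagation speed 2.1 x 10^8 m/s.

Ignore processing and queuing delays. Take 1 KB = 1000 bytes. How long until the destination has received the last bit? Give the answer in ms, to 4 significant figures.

L = 45600 bits.
Transmission delays (L/R per hop): 3.25714, 0.285, 0.011122, 0.00217143 ms; sum = 3.55544 ms.
Propagation delays (d/s per hop): 0.00709302, 8.39024, 20.6771, 12.8571 ms; sum = 41.9316 ms.
End-to-end = 45.49 ms.

45.49 ms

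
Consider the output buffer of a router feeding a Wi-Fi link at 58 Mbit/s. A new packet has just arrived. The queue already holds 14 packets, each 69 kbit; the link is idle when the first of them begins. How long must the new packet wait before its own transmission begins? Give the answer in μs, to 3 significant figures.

Each queued packet: L/R = 69000/58000000 = 1189.66 μs.
14 queued → 16655.2 μs.
Queuing delay = 16700 μs.

16700 μs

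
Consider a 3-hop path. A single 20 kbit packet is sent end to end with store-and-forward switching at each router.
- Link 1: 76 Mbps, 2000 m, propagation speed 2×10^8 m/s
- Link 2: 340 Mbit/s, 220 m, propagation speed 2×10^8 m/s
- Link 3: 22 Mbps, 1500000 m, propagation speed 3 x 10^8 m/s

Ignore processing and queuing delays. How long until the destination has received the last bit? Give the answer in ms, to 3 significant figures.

6.24 ms

L = 20000 bits.
Transmission delays (L/R per hop): 0.263158, 0.0588235, 0.909091 ms; sum = 1.23107 ms.
Propagation delays (d/s per hop): 0.01, 0.0011, 5 ms; sum = 5.0111 ms.
End-to-end = 6.24 ms.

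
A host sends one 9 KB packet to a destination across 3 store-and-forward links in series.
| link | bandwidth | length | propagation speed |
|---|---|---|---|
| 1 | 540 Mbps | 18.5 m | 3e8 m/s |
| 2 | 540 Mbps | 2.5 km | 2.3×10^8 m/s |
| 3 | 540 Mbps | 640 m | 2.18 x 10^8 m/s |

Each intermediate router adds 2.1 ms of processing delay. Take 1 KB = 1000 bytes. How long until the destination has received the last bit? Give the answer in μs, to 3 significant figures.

4610 μs

L = 72000 bits.
Transmission delay per hop = L/R = 72000/540000000 = 133.333 μs; 3 hops → 400 μs.
Propagation delays (d/s per hop): 0.0616667, 10.8696, 2.93578 μs; sum = 13.867 μs.
Processing at 2 router(s): 2 × 2.1 ms = 4200 μs.
End-to-end = 4610 μs.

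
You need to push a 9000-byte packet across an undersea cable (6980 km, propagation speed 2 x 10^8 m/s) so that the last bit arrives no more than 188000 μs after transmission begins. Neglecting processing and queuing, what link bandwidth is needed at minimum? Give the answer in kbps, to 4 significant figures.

L = 72000 bits.
Propagation delay = 6980000 / 200000000 = 34900 μs.
Transmission budget = 188000 − 34900 = 153100 μs.
R ≥ L / t_tx = 72000 bits / 0.1531 s = 470.3 kbps.

470.3 kbps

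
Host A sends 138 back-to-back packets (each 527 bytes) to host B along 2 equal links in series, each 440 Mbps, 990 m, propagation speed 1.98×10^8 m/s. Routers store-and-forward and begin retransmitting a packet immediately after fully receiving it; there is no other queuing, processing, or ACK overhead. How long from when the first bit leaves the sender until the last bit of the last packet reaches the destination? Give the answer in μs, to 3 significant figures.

Per-hop transmission t_tx = L/R = 4216/440000000 = 9.58182 μs.
Per-hop propagation t_prop = 990/198000000 = 5 μs.
Pipeline fill: first packet needs 2·t_tx to clear all hops; remaining 137 packets each add one t_tx.
Total = (2+138-1)·t_tx + 2·t_prop = 139·9.58182 + 2·5 = 1340 μs.

1340 μs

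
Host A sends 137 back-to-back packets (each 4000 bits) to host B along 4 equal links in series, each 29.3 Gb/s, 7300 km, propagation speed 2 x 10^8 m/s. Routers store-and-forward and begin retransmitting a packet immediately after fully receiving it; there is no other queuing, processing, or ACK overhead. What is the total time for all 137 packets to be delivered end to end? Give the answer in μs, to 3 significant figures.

Per-hop transmission t_tx = L/R = 4000/29300000000 = 0.136519 μs.
Per-hop propagation t_prop = 7300000/200000000 = 36500 μs.
Pipeline fill: first packet needs 4·t_tx to clear all hops; remaining 136 packets each add one t_tx.
Total = (4+137-1)·t_tx + 4·t_prop = 140·0.136519 + 4·36500 = 146000 μs.

146000 μs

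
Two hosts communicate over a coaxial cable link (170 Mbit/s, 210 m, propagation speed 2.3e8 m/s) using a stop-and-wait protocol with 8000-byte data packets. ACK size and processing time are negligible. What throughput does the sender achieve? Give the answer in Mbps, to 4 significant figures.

169.2 Mbps

t_tx = L/R = 64000/170000000 = 0.000376471 s.
t_prop = 210/2.3e+08 = 9.13043e-07 s; RTT = 1.82609e-06 s.
Cycle = t_tx + RTT = 0.000378297 s.
Throughput = L / cycle = 64000 / 0.000378297 = 169.2 Mbps.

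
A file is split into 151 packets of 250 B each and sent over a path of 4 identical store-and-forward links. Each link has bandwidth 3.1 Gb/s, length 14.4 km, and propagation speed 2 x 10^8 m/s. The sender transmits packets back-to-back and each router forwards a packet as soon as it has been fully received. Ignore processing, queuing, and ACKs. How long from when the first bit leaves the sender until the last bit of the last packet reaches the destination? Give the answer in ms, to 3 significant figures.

Per-hop transmission t_tx = L/R = 2000/3100000000 = 0.000645161 ms.
Per-hop propagation t_prop = 14400/200000000 = 0.072 ms.
Pipeline fill: first packet needs 4·t_tx to clear all hops; remaining 150 packets each add one t_tx.
Total = (4+151-1)·t_tx + 4·t_prop = 154·0.000645161 + 4·0.072 = 0.387 ms.

0.387 ms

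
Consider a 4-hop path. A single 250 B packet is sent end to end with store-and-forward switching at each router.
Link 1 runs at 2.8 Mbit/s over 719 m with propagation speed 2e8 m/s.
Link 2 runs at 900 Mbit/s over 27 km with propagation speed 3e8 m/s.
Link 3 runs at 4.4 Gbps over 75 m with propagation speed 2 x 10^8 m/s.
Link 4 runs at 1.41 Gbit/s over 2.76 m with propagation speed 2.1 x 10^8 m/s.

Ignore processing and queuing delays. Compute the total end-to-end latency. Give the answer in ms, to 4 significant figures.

L = 250 × 8 = 2000 bits.
Transmission delays (L/R per hop): 0.714286, 0.00222222, 0.000454545, 0.00141844 ms; sum = 0.718381 ms.
Propagation delays (d/s per hop): 0.003595, 0.09, 0.000375, 1.31429e-05 ms; sum = 0.0939831 ms.
End-to-end = 0.8124 ms.

0.8124 ms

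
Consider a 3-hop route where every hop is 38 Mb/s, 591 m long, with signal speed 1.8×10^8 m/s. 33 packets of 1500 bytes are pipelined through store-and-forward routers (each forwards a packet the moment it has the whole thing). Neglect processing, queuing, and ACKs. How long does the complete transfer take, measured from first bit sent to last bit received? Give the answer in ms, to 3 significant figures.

Per-hop transmission t_tx = L/R = 12000/38000000 = 0.315789 ms.
Per-hop propagation t_prop = 591/180000000 = 0.00328333 ms.
Pipeline fill: first packet needs 3·t_tx to clear all hops; remaining 32 packets each add one t_tx.
Total = (3+33-1)·t_tx + 3·t_prop = 35·0.315789 + 3·0.00328333 = 11.1 ms.

11.1 ms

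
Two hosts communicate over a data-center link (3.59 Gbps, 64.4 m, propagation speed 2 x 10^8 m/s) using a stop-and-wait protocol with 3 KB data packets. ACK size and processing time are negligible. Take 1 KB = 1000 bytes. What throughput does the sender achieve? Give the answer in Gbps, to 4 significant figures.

t_tx = L/R = 24000/3590000000 = 6.68524e-06 s.
t_prop = 64.4/200000000 = 3.22e-07 s; RTT = 6.44e-07 s.
Cycle = t_tx + RTT = 7.32924e-06 s.
Throughput = L / cycle = 24000 / 7.32924e-06 = 3.275 Gbps.

3.275 Gbps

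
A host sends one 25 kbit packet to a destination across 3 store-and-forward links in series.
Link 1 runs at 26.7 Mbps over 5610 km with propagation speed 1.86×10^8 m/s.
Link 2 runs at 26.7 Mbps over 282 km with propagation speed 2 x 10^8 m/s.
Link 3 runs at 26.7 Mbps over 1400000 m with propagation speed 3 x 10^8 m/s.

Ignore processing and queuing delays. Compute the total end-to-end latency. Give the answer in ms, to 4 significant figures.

39.05 ms

L = 25000 bits.
Transmission delay per hop = L/R = 25000/26700000 = 0.93633 ms; 3 hops → 2.80899 ms.
Propagation delays (d/s per hop): 30.1613, 1.41, 4.66667 ms; sum = 36.238 ms.
End-to-end = 39.05 ms.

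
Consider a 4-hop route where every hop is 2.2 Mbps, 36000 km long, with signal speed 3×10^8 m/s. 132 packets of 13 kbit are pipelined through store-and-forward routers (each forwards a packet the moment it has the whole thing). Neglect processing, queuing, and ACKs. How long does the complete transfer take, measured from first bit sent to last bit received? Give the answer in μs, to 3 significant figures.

1280000 μs

Per-hop transmission t_tx = L/R = 13000/2200000 = 5909.09 μs.
Per-hop propagation t_prop = 36000000/300000000 = 120000 μs.
Pipeline fill: first packet needs 4·t_tx to clear all hops; remaining 131 packets each add one t_tx.
Total = (4+132-1)·t_tx + 4·t_prop = 135·5909.09 + 4·120000 = 1280000 μs.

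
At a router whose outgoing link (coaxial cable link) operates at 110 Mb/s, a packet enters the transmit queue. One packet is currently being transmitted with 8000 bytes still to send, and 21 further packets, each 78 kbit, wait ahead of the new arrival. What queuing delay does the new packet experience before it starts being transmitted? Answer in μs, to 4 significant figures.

Each queued packet: L/R = 78000/110000000 = 709.091 μs.
21 queued → 14890.9 μs.
Plus remaining 64000 bits of current packet: 581.818 μs.
Queuing delay = 15470 μs.

15470 μs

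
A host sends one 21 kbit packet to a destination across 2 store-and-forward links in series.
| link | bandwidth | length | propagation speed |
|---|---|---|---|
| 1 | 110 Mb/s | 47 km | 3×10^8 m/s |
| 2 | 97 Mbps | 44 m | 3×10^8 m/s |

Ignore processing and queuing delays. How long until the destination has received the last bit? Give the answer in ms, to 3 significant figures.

0.564 ms

L = 21000 bits.
Transmission delays (L/R per hop): 0.190909, 0.216495 ms; sum = 0.407404 ms.
Propagation delays (d/s per hop): 0.156667, 0.000146667 ms; sum = 0.156813 ms.
End-to-end = 0.564 ms.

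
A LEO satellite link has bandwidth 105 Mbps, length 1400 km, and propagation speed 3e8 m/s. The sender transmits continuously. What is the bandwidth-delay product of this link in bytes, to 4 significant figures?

Propagation delay = 1400000 / 300000000 = 0.00466667 s.
BDP = R × t_prop = 105000000 × 0.00466667 = 490000 bits.
In bytes: 490000/8 = 61250 bytes.

61250 bytes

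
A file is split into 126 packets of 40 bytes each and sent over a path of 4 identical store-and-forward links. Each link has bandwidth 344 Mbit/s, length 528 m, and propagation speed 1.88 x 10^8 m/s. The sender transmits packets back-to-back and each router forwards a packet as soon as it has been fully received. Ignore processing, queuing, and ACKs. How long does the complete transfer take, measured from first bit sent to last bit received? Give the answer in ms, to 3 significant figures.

0.131 ms

Per-hop transmission t_tx = L/R = 320/344000000 = 0.000930233 ms.
Per-hop propagation t_prop = 528/188000000 = 0.00280851 ms.
Pipeline fill: first packet needs 4·t_tx to clear all hops; remaining 125 packets each add one t_tx.
Total = (4+126-1)·t_tx + 4·t_prop = 129·0.000930233 + 4·0.00280851 = 0.131 ms.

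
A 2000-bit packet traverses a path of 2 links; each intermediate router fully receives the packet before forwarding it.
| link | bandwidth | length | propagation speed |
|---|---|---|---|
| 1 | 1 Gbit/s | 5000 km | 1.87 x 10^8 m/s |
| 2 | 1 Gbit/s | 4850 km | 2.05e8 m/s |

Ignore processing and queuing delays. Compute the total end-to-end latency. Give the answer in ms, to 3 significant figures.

Transmission delay per hop = L/R = 2000/1000000000 = 0.002 ms; 2 hops → 0.004 ms.
Propagation delays (d/s per hop): 26.738, 23.6585 ms; sum = 50.3965 ms.
End-to-end = 50.4 ms.

50.4 ms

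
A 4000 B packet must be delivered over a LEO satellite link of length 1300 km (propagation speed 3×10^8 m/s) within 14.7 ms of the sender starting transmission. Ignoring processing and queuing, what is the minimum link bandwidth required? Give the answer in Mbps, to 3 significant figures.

L = 32000 bits.
Propagation delay = 1300000 / 300000000 = 4.33333 ms.
Transmission budget = 14.7 − 4.33333 = 10.3667 ms.
R ≥ L / t_tx = 32000 bits / 0.0103667 s = 3.09 Mbps.

3.09 Mbps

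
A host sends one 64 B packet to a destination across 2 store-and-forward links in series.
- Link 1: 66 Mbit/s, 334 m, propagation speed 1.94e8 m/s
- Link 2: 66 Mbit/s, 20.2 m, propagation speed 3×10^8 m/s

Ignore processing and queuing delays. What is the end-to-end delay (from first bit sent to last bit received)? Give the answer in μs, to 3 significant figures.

L = 64 × 8 = 512 bits.
Transmission delay per hop = L/R = 512/66000000 = 7.75758 μs; 2 hops → 15.5152 μs.
Propagation delays (d/s per hop): 1.72165, 0.0673333 μs; sum = 1.78898 μs.
End-to-end = 17.3 μs.

17.3 μs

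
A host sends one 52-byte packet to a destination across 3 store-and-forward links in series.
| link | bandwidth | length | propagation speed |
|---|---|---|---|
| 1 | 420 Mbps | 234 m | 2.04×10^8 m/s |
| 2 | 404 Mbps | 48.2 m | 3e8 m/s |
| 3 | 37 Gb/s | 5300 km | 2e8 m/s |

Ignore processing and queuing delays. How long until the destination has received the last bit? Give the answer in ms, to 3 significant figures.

L = 52 × 8 = 416 bits.
Transmission delays (L/R per hop): 0.000990476, 0.0010297, 1.12432e-05 ms; sum = 0.00203142 ms.
Propagation delays (d/s per hop): 0.00114706, 0.000160667, 26.5 ms; sum = 26.5013 ms.
End-to-end = 26.5 ms.

26.5 ms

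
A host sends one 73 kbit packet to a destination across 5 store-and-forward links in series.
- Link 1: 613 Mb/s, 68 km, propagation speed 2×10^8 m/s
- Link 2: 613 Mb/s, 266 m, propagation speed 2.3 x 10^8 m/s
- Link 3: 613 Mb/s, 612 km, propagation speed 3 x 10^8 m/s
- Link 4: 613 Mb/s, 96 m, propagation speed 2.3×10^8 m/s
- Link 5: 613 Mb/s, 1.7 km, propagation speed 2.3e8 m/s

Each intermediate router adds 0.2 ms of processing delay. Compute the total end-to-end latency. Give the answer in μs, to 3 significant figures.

3780 μs

L = 73000 bits.
Transmission delay per hop = L/R = 73000/613000000 = 119.086 μs; 5 hops → 595.432 μs.
Propagation delays (d/s per hop): 340, 1.15652, 2040, 0.417391, 7.3913 μs; sum = 2388.97 μs.
Processing at 4 router(s): 4 × 0.2 ms = 800 μs.
End-to-end = 3780 μs.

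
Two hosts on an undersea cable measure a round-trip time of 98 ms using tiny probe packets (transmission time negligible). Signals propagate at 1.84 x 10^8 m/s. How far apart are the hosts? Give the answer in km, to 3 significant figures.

9020 km

One-way propagation = RTT/2 = 49 ms.
d = s × t = 184000000 × 0.049 = 9020 km.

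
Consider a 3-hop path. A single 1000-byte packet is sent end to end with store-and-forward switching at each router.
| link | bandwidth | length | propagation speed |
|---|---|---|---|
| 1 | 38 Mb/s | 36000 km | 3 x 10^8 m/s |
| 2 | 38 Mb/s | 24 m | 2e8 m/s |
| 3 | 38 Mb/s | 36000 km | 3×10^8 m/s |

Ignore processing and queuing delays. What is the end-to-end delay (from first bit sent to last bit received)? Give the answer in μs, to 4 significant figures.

240600 μs

L = 1000 × 8 = 8000 bits.
Transmission delay per hop = L/R = 8000/38000000 = 210.526 μs; 3 hops → 631.579 μs.
Propagation delays (d/s per hop): 120000, 0.12, 120000 μs; sum = 240000 μs.
End-to-end = 240600 μs.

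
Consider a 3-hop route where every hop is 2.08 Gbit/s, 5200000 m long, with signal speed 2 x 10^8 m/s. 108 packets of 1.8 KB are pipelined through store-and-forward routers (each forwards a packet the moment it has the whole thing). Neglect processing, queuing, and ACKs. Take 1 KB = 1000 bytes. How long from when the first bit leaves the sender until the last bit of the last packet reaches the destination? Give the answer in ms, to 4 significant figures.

Per-hop transmission t_tx = L/R = 14400/2080000000 = 0.00692308 ms.
Per-hop propagation t_prop = 5200000/200000000 = 26 ms.
Pipeline fill: first packet needs 3·t_tx to clear all hops; remaining 107 packets each add one t_tx.
Total = (3+108-1)·t_tx + 3·t_prop = 110·0.00692308 + 3·26 = 78.76 ms.

78.76 ms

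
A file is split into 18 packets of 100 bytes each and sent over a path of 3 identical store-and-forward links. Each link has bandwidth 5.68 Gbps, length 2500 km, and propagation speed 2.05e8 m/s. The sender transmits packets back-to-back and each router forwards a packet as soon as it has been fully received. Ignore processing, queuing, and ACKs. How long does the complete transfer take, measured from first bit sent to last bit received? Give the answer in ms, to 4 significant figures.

36.59 ms

Per-hop transmission t_tx = L/R = 800/5680000000 = 0.000140845 ms.
Per-hop propagation t_prop = 2500000/2.05e+08 = 12.1951 ms.
Pipeline fill: first packet needs 3·t_tx to clear all hops; remaining 17 packets each add one t_tx.
Total = (3+18-1)·t_tx + 3·t_prop = 20·0.000140845 + 3·12.1951 = 36.59 ms.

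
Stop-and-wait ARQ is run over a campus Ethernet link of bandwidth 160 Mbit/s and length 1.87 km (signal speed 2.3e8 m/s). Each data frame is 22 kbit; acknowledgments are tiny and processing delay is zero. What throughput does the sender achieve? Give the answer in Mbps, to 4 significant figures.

t_tx = L/R = 22000/160000000 = 0.0001375 s.
t_prop = 1870/2.3e+08 = 8.13043e-06 s; RTT = 1.62609e-05 s.
Cycle = t_tx + RTT = 0.000153761 s.
Throughput = L / cycle = 22000 / 0.000153761 = 143.1 Mbps.

143.1 Mbps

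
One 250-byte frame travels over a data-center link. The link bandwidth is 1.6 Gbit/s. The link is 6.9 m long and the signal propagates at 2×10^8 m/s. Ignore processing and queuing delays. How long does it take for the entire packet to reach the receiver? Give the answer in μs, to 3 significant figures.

1.28 μs

L = 250 × 8 = 2000 bits.
Transmission delay = L/R = 2000 / 1600000000 = 1.25 μs.
Propagation delay = d/s = 6.9 m / 200000000 m/s = 0.0345 μs.
Total = 1.28 μs.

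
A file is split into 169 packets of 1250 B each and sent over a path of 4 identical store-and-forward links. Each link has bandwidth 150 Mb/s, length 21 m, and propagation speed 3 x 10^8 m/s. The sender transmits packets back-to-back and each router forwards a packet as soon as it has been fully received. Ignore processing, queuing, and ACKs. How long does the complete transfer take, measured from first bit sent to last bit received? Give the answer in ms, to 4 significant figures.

Per-hop transmission t_tx = L/R = 10000/150000000 = 0.0666667 ms.
Per-hop propagation t_prop = 21/300000000 = 7e-05 ms.
Pipeline fill: first packet needs 4·t_tx to clear all hops; remaining 168 packets each add one t_tx.
Total = (4+169-1)·t_tx + 4·t_prop = 172·0.0666667 + 4·7e-05 = 11.47 ms.

11.47 ms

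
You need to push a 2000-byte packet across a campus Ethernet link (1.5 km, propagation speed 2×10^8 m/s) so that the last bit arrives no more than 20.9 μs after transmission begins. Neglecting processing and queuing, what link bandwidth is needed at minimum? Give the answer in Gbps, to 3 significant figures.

1.19 Gbps

L = 16000 bits.
Propagation delay = 1500 / 200000000 = 7.5 μs.
Transmission budget = 20.9 − 7.5 = 13.4 μs.
R ≥ L / t_tx = 16000 bits / 1.34e-05 s = 1.19 Gbps.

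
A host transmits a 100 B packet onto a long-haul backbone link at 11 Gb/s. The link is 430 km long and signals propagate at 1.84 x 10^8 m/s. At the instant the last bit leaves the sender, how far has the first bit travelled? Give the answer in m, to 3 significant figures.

13.4 m

t_tx = L/R = 800/11000000000 = 7.27273e-08 s.
Distance = s × t_tx = 184000000 × 7.27273e-08 = 13.4 m.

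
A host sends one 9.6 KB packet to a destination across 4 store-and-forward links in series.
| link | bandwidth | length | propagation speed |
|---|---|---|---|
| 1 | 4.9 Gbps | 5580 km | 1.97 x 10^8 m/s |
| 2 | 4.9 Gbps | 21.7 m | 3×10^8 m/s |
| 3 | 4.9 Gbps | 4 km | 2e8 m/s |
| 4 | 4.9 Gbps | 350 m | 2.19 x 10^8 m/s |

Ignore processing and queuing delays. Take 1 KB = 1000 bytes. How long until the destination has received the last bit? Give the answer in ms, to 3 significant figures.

L = 76800 bits.
Transmission delay per hop = L/R = 76800/4900000000 = 0.0156735 ms; 4 hops → 0.0626939 ms.
Propagation delays (d/s per hop): 28.3249, 7.23333e-05, 0.02, 0.00159817 ms; sum = 28.3465 ms.
End-to-end = 28.4 ms.

28.4 ms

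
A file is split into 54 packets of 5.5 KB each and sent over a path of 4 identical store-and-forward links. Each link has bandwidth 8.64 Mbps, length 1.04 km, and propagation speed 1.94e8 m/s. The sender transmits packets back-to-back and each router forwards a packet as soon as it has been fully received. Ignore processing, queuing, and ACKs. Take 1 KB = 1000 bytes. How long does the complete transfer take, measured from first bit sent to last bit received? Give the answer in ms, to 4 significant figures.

290.3 ms

Per-hop transmission t_tx = L/R = 44000/8640000 = 5.09259 ms.
Per-hop propagation t_prop = 1040/194000000 = 0.00536082 ms.
Pipeline fill: first packet needs 4·t_tx to clear all hops; remaining 53 packets each add one t_tx.
Total = (4+54-1)·t_tx + 4·t_prop = 57·5.09259 + 4·0.00536082 = 290.3 ms.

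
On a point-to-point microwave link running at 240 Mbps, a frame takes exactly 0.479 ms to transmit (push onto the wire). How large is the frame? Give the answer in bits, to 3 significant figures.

L = R × t_tx = 240000000 b/s × 0.000479 s = 114960 bits.

115000 bits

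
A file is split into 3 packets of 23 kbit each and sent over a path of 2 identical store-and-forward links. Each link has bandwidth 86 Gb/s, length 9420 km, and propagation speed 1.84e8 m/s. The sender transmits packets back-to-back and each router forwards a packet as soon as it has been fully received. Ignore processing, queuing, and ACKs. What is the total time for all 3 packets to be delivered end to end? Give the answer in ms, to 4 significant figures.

102.4 ms

Per-hop transmission t_tx = L/R = 23000/86000000000 = 0.000267442 ms.
Per-hop propagation t_prop = 9420000/184000000 = 51.1957 ms.
Pipeline fill: first packet needs 2·t_tx to clear all hops; remaining 2 packets each add one t_tx.
Total = (2+3-1)·t_tx + 2·t_prop = 4·0.000267442 + 2·51.1957 = 102.4 ms.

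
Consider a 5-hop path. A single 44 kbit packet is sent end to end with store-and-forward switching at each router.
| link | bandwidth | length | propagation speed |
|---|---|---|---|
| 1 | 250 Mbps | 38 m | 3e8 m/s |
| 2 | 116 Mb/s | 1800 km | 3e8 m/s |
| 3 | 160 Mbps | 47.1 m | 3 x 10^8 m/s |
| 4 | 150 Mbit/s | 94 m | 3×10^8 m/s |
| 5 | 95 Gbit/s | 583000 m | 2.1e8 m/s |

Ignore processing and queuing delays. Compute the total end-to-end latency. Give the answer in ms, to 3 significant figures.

9.90 ms

L = 44000 bits.
Transmission delays (L/R per hop): 0.176, 0.37931, 0.275, 0.293333, 0.000463158 ms; sum = 1.12411 ms.
Propagation delays (d/s per hop): 0.000126667, 6, 0.000157, 0.000313333, 2.77619 ms; sum = 8.77679 ms.
End-to-end = 9.90 ms.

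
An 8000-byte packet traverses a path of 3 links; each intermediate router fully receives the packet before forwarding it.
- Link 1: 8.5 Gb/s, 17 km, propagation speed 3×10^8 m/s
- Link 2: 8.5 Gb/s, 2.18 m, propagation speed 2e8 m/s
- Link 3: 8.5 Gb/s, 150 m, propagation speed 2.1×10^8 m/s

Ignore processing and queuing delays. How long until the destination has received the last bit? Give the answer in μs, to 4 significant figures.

L = 8000 × 8 = 64000 bits.
Transmission delay per hop = L/R = 64000/8500000000 = 7.52941 μs; 3 hops → 22.5882 μs.
Propagation delays (d/s per hop): 56.6667, 0.0109, 0.714286 μs; sum = 57.3919 μs.
End-to-end = 79.98 μs.

79.98 μs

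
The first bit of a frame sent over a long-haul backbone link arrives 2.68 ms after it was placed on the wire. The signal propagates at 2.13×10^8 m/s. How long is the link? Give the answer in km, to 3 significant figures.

d = s × t_prop = 213000000 × 0.00268 = 571 km.

571 km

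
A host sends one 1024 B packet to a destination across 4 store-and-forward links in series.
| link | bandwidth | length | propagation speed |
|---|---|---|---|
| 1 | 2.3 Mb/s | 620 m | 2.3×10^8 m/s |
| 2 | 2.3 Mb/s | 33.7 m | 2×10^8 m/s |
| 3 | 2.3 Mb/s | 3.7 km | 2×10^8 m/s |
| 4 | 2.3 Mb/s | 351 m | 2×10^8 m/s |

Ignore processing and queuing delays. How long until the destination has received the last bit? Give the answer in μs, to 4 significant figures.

L = 1024 × 8 = 8192 bits.
Transmission delay per hop = L/R = 8192/2300000 = 3561.74 μs; 4 hops → 14247 μs.
Propagation delays (d/s per hop): 2.69565, 0.1685, 18.5, 1.755 μs; sum = 23.1192 μs.
End-to-end = 14270 μs.

14270 μs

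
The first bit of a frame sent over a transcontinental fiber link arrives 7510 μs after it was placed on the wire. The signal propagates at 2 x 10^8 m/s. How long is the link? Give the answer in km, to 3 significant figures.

d = s × t_prop = 200000000 × 0.00751 = 1500 km.

1500 km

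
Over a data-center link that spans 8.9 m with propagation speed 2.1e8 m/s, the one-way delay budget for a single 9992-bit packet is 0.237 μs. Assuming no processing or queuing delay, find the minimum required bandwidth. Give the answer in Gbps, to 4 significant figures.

Propagation delay = 8.9 / 210000000 = 0.042381 μs.
Transmission budget = 0.237 − 0.042381 = 0.194619 μs.
R ≥ L / t_tx = 9992 bits / 1.94619e-07 s = 51.34 Gbps.

51.34 Gbps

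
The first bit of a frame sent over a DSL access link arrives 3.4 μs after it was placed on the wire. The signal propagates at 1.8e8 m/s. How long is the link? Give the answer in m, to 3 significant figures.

d = s × t_prop = 180000000 × 3.4e-06 = 612 m.

612 m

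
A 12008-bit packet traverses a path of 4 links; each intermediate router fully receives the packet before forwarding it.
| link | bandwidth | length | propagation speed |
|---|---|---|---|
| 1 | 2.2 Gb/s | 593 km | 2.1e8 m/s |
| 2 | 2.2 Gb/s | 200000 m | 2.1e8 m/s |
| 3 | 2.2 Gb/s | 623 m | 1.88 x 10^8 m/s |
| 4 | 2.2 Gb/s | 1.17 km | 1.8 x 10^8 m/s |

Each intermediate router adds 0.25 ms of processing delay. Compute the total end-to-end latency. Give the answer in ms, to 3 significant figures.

Transmission delay per hop = L/R = 12008/2200000000 = 0.00545818 ms; 4 hops → 0.0218327 ms.
Propagation delays (d/s per hop): 2.82381, 0.952381, 0.00331383, 0.0065 ms; sum = 3.786 ms.
Processing at 3 router(s): 3 × 0.25 ms = 0.75 ms.
End-to-end = 4.56 ms.

4.56 ms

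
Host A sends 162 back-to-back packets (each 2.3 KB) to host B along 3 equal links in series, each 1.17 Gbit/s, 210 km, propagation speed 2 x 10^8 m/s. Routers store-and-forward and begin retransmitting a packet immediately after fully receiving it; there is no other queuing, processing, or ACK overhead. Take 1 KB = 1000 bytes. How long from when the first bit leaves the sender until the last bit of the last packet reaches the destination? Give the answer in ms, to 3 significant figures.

Per-hop transmission t_tx = L/R = 18400/1170000000 = 0.0157265 ms.
Per-hop propagation t_prop = 210000/200000000 = 1.05 ms.
Pipeline fill: first packet needs 3·t_tx to clear all hops; remaining 161 packets each add one t_tx.
Total = (3+162-1)·t_tx + 3·t_prop = 164·0.0157265 + 3·1.05 = 5.73 ms.

5.73 ms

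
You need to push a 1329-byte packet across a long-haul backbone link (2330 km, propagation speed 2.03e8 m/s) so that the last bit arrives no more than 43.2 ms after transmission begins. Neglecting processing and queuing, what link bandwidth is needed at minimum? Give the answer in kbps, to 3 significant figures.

L = 10632 bits.
Propagation delay = 2330000 / 2.03e+08 = 11.4778 ms.
Transmission budget = 43.2 − 11.4778 = 31.7222 ms.
R ≥ L / t_tx = 10632 bits / 0.0317222 s = 335 kbps.

335 kbps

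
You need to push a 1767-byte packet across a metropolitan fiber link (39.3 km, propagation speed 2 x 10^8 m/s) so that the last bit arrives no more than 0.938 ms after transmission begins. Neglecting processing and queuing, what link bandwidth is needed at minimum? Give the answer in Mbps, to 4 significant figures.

19.06 Mbps

L = 14136 bits.
Propagation delay = 39300 / 200000000 = 0.1965 ms.
Transmission budget = 0.938 − 0.1965 = 0.7415 ms.
R ≥ L / t_tx = 14136 bits / 0.0007415 s = 19.06 Mbps.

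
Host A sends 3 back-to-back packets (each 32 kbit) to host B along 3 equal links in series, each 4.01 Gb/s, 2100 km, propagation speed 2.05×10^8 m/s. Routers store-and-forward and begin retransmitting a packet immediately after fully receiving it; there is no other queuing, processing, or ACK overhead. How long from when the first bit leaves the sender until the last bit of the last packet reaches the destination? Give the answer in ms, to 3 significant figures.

30.8 ms

Per-hop transmission t_tx = L/R = 32000/4010000000 = 0.00798005 ms.
Per-hop propagation t_prop = 2100000/2.05e+08 = 10.2439 ms.
Pipeline fill: first packet needs 3·t_tx to clear all hops; remaining 2 packets each add one t_tx.
Total = (3+3-1)·t_tx + 3·t_prop = 5·0.00798005 + 3·10.2439 = 30.8 ms.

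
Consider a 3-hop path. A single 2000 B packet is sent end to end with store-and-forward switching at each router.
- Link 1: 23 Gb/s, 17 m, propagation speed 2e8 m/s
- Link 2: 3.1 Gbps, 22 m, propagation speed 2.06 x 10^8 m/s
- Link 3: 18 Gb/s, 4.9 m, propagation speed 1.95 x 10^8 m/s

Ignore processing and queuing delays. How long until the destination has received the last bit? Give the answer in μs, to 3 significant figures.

L = 2000 × 8 = 16000 bits.
Transmission delays (L/R per hop): 0.695652, 5.16129, 0.888889 μs; sum = 6.74583 μs.
Propagation delays (d/s per hop): 0.085, 0.106796, 0.0251282 μs; sum = 0.216924 μs.
End-to-end = 6.96 μs.

6.96 μs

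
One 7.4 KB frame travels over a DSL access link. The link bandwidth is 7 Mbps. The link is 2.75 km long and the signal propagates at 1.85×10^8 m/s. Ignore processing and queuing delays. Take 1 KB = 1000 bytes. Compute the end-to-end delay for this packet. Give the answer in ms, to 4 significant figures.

L = 59200 bits.
Transmission delay = L/R = 59200 / 7000000 = 8.45714 ms.
Propagation delay = d/s = 2750 m / 185000000 m/s = 0.0148649 ms.
Total = 8.472 ms.

8.472 ms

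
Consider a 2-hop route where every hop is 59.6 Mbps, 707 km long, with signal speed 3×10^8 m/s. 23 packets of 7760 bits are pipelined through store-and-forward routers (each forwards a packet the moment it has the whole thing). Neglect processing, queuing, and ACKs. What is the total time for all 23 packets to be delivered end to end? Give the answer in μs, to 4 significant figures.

7838 μs

Per-hop transmission t_tx = L/R = 7760/59600000 = 130.201 μs.
Per-hop propagation t_prop = 707000/300000000 = 2356.67 μs.
Pipeline fill: first packet needs 2·t_tx to clear all hops; remaining 22 packets each add one t_tx.
Total = (2+23-1)·t_tx + 2·t_prop = 24·130.201 + 2·2356.67 = 7838 μs.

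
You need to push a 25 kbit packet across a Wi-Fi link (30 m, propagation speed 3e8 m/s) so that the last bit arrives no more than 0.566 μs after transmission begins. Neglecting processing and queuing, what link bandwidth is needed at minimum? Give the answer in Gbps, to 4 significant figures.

Propagation delay = 30 / 300000000 = 0.1 μs.
Transmission budget = 0.566 − 0.1 = 0.466 μs.
R ≥ L / t_tx = 25000 bits / 4.66e-07 s = 53.65 Gbps.

53.65 Gbps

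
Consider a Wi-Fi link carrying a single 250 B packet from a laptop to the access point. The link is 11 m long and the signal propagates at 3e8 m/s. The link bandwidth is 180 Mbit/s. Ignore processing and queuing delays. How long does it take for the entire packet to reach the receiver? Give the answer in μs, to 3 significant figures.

L = 250 × 8 = 2000 bits.
Transmission delay = L/R = 2000 / 180000000 = 11.1111 μs.
Propagation delay = d/s = 11 m / 300000000 m/s = 0.0366667 μs.
Total = 11.1 μs.

11.1 μs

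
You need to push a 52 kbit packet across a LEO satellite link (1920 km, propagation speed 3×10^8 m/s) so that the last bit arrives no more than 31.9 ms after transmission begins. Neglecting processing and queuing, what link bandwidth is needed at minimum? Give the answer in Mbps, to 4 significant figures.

2.039 Mbps

Propagation delay = 1920000 / 300000000 = 6.4 ms.
Transmission budget = 31.9 − 6.4 = 25.5 ms.
R ≥ L / t_tx = 52000 bits / 0.0255 s = 2.039 Mbps.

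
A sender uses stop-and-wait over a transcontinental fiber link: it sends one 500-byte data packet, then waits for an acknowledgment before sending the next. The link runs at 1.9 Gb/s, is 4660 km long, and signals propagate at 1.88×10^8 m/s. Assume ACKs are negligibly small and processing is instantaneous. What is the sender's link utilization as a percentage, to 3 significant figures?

t_tx = L/R = 4000/1900000000 = 2.10526e-06 s.
t_prop = 4660000/188000000 = 0.0247872 s; RTT = 0.0495745 s.
Cycle = t_tx + RTT = 0.0495766 s.
Utilization = t_tx / cycle = 2.10526e-06/0.0495766 = 0.00425 %.

0.00425 %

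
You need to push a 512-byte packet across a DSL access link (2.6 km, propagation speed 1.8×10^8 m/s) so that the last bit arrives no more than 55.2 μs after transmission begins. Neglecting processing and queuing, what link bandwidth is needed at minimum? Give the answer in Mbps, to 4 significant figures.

L = 4096 bits.
Propagation delay = 2600 / 180000000 = 14.4444 μs.
Transmission budget = 55.2 − 14.4444 = 40.7556 μs.
R ≥ L / t_tx = 4096 bits / 4.07556e-05 s = 100.5 Mbps.

100.5 Mbps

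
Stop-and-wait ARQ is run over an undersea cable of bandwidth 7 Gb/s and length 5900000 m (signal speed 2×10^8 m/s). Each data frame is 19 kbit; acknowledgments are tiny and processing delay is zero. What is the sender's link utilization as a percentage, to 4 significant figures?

0.004600 %

t_tx = L/R = 19000/7000000000 = 2.71429e-06 s.
t_prop = 5900000/200000000 = 0.0295 s; RTT = 0.059 s.
Cycle = t_tx + RTT = 0.0590027 s.
Utilization = t_tx / cycle = 2.71429e-06/0.0590027 = 0.004600 %.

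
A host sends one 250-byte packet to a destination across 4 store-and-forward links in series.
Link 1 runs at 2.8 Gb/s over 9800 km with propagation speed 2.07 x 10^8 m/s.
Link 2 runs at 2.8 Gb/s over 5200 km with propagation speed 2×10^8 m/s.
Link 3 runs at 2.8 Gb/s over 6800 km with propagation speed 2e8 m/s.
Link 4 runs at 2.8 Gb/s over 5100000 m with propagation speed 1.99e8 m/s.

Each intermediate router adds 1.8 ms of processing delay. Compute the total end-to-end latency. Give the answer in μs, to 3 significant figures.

138000 μs

L = 250 × 8 = 2000 bits.
Transmission delay per hop = L/R = 2000/2800000000 = 0.714286 μs; 4 hops → 2.85714 μs.
Propagation delays (d/s per hop): 47343, 26000, 34000, 25628.1 μs; sum = 132971 μs.
Processing at 3 router(s): 3 × 1.8 ms = 5400 μs.
End-to-end = 138000 μs.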